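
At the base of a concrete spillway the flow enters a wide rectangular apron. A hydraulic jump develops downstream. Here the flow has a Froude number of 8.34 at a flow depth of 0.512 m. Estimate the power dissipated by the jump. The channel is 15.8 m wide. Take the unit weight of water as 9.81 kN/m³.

P = 18379 kW

Fr₁ = 8.34 (given).
Conjugate-depth relation: y₂/y₁ = ½[√(1 + 8Fr₁²) − 1] = ½[√557.4 − 1] = 11.3.
y₂ = 11.3 × 0.512 = 5.79 m.
V₁ = Fr₁·√(g·y₁) = 8.34×√(9.81×0.512) = 18.7 m/s; q = V₁·y₁ = 9.57 m²/s. V₂ = q/y₂ = 9.57/5.79 = 1.65 m/s. E₁ = y₁ + V₁²/2g = 18.3 m; E₂ = y₂ + V₂²/2g = 5.93 m. ΔE = E₁ − E₂ = 12.4 m.
Q = q·b = 9.57 × 15.8 = 151 m³/s. P = γ·Q·ΔE = 9.81 × 151 × 12.4 = 18379 kW.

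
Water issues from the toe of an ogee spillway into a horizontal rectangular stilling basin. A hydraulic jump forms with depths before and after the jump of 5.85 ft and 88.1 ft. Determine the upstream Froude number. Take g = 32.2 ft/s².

For a rectangular channel the momentum equation gives q² = ½·g·y₁·y₂·(y₁ + y₂) = ½×32.2×5.85×88.1×93.9 = 779569.
q = √779569 = 883 ft²/s.
V₁ = q/y₁ = 151 ft/s; Fr₁ = V₁/√(g·y₁) = 11.0.

Fr₁ = 11.0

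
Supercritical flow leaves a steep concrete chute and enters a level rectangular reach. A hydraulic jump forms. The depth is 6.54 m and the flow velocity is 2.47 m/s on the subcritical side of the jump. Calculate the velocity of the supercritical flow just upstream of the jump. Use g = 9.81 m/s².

Fr₂ = V₂/√(g·y₂) = 2.47/√(9.81×6.54) = 0.308.
From the momentum equation (using Fr₂), y₁/y₂ = ½[√(1 + 8Fr₂²) − 1] = ½[√1.761 − 1] = 0.163.
y₁ = 0.163 × 6.54 = 1.07 m.
V₁ = q/y₁ = 16.2/1.07 = 15.1 m/s.

V₁ = 15.1 m/s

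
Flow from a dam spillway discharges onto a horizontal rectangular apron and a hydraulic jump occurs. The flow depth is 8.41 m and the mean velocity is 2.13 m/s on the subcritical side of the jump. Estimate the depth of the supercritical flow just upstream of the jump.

y₁ = 0.841 m

Fr₂ = V₂/√(g·y₂) = 2.13/√(9.81×8.41) = 0.235.
Since the conjugate-depth ratio holds either way, y₁/y₂ = ½[√(1 + 8Fr₂²) − 1] = ½[√1.440 − 1] = 0.1000.
y₁ = 0.1000 × 8.41 = 0.841 m.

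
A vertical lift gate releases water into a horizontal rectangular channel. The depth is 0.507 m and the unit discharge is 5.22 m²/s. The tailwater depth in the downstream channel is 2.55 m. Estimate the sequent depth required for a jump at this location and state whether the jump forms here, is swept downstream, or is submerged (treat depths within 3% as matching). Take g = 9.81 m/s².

V₁ = q/y₁ = 5.22/0.507 = 10.3 m/s. Fr₁ = V₁/√(g·y₁) = 10.3/√(9.81×0.507) = 4.62.
Sequent-depth ratio: y₂/y₁ = ½[√(1 + 8Fr₁²) − 1] = ½[√171.5 − 1] = 6.05.
y₂ = 6.05 × 0.507 = 3.07 m.
Tailwater y_tw = 2.55 m: y_tw < y₂, so the jump is swept downstream.

y₂ = 3.07 m; the jump is swept downstream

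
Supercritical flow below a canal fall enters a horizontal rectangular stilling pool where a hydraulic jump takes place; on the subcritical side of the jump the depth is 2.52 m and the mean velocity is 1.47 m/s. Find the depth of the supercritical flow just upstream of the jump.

Fr₂ = V₂/√(g·y₂) = 1.47/√(9.81×2.52) = 0.296.
Applying the sequent-depth relation in reverse, y₁/y₂ = ½[√(1 + 8Fr₂²) − 1] = ½[√1.699 − 1] = 0.152.
y₁ = 0.152 × 2.52 = 0.382 m.

y₁ = 0.382 m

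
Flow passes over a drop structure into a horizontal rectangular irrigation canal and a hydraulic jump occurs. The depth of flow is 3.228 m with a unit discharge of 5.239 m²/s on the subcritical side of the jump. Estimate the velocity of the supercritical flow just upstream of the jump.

V₂ = q/y₂ = 5.239/3.228 = 1.623 m/s; Fr₂ = V₂/√(g·y₂) = 0.2884.
Applying the sequent-depth relation in reverse, y₁/y₂ = ½[√(1 + 8Fr₂²) − 1] = ½[√1.6655 − 1] = 0.1453.
y₁ = 0.1453 × 3.228 = 0.4689 m.
V₁ = q/y₁ = 5.239/0.4689 = 11.17 m/s.

V₁ = 11.17 m/s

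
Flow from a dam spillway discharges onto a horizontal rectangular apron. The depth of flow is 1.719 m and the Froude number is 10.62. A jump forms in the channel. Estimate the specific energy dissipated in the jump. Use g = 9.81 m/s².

Fr₁ = 10.62 (given).
Bélanger equation: y₂/y₁ = ½[√(1 + 8Fr₁²) − 1] = ½[√903.28 − 1] = 14.53.
y₂ = 14.53 × 1.719 = 24.97 m.
Head loss: ΔE = (y₂ − y₁)³/(4y₁y₂) = (24.97 − 1.719)³/(4×1.719×24.97) = 12574/171.7 = 73.23 m.

ΔE = 73.23 m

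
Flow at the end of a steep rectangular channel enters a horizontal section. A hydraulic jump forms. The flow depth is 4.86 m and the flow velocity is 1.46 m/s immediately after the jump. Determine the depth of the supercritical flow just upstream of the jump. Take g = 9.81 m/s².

y₁ = 0.401 m

Fr₂ = V₂/√(g·y₂) = 1.46/√(9.81×4.86) = 0.211.
The Bélanger relation is symmetric: y₁/y₂ = ½[√(1 + 8Fr₂²) − 1] = ½[√1.358 − 1] = 0.0826.
y₁ = 0.0826 × 4.86 = 0.401 m.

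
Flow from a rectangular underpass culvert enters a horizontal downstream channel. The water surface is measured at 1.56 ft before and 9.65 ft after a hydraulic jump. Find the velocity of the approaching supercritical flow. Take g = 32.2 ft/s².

For a rectangular channel the momentum equation gives q² = ½·g·y₁·y₂·(y₁ + y₂) = ½×32.2×1.56×9.65×11.2 = 2717.
q = √2717 = 52.1 ft²/s.
V₁ = q/y₁ = 52.1/1.56 = 33.4 ft/s.

V₁ = 33.4 ft/s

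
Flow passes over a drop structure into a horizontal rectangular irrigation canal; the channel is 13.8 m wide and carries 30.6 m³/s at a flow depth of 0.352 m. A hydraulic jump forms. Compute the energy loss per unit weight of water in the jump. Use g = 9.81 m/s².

q = Q/b = 30.6/13.8 = 2.22 m²/s; V₁ = q/y₁ = 6.30 m/s. Fr₁ = V₁/√(g·y₁) = 3.39.
Bélanger equation: y₂/y₁ = ½[√(1 + 8Fr₁²) − 1] = ½[√92.93 − 1] = 4.32.
y₂ = 4.32 × 0.352 = 1.52 m.
V₂ = q/y₂ = 2.22/1.52 = 1.46 m/s. E₁ = y₁ + V₁²/2g = 2.37 m; E₂ = y₂ + V₂²/2g = 1.63 m. ΔE = E₁ − E₂ = 0.746 m.

ΔE = 0.746 m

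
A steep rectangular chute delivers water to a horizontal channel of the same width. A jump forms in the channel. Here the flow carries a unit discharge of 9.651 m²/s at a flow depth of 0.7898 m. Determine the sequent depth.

y₂ = 4.524 m

V₁ = q/y₁ = 9.651/0.7898 = 12.22 m/s. Fr₁ = V₁/√(g·y₁) = 12.22/√(9.81×0.7898) = 4.390.
By Bélanger, y₂/y₁ = ½[√(1 + 8Fr₁²) − 1] = ½[√155.18 − 1] = 5.728.
y₂ = 5.728 × 0.7898 = 4.524 m.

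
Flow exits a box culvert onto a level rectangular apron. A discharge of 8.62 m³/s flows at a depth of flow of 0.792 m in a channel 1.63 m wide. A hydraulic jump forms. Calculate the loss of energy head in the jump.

q = Q/b = 8.62/1.63 = 5.29 m²/s; V₁ = q/y₁ = 6.68 m/s. Fr₁ = V₁/√(g·y₁) = 2.40.
From the momentum equation for a rectangular channel, y₂/y₁ = ½[√(1 + 8Fr₁²) − 1] = ½[√46.91 − 1] = 2.92.
y₂ = 2.92 × 0.792 = 2.32 m.
V₂ = q/y₂ = 5.29/2.32 = 2.28 m/s. E₁ = y₁ + V₁²/2g = 3.06 m; E₂ = y₂ + V₂²/2g = 2.58 m. ΔE = E₁ − E₂ = 0.483 m.

ΔE = 0.483 m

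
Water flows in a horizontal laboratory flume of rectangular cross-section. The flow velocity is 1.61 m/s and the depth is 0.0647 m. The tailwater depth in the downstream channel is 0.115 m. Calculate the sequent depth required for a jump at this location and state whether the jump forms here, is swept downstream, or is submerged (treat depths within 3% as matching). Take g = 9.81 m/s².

y₂ = 0.155 m; the jump is swept downstream

Fr₁ = V₁/√(g·y₁) = 1.61/√(9.81×0.0647) = 2.02.
Conjugate-depth relation: y₂/y₁ = ½[√(1 + 8Fr₁²) − 1] = ½[√33.67 − 1] = 2.40.
y₂ = 2.40 × 0.0647 = 0.155 m.
Tailwater y_tw = 0.115 m: y_tw < y₂, so the jump is swept downstream.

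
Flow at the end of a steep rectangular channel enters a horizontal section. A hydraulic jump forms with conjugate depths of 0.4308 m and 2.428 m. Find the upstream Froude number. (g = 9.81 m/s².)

For a rectangular channel the momentum equation gives q² = ½·g·y₁·y₂·(y₁ + y₂) = ½×9.81×0.4308×2.428×2.859 = 14.67.
q = √14.67 = 3.830 m²/s.
V₁ = q/y₁ = 8.890 m/s; Fr₁ = V₁/√(g·y₁) = 4.324.

Fr₁ = 4.324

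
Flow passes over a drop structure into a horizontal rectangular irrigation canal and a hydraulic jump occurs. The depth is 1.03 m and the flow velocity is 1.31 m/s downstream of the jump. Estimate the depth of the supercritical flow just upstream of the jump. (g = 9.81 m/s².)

y₁ = 0.276 m

Fr₂ = V₂/√(g·y₂) = 1.31/√(9.81×1.03) = 0.412.
From the momentum equation (using Fr₂), y₁/y₂ = ½[√(1 + 8Fr₂²) − 1] = ½[√2.359 − 1] = 0.268.
y₁ = 0.268 × 1.03 = 0.276 m.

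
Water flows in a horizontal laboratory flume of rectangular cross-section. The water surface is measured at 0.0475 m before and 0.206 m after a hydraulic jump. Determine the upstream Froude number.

Fr₁ = 3.40

For a rectangular channel the momentum equation gives q² = ½·g·y₁·y₂·(y₁ + y₂) = ½×9.81×0.0475×0.206×0.254 = 0.0122.
q = √0.0122 = 0.110 m²/s.
V₁ = q/y₁ = 2.32 m/s; Fr₁ = V₁/√(g·y₁) = 3.40.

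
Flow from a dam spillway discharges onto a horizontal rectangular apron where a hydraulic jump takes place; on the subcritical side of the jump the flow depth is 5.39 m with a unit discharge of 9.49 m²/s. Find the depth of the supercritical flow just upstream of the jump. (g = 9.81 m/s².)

y₁ = 0.571 m

V₂ = q/y₂ = 9.49/5.39 = 1.76 m/s; Fr₂ = V₂/√(g·y₂) = 0.242.
From the momentum equation (using Fr₂), y₁/y₂ = ½[√(1 + 8Fr₂²) − 1] = ½[√1.469 − 1] = 0.106.
y₁ = 0.106 × 5.39 = 0.571 m.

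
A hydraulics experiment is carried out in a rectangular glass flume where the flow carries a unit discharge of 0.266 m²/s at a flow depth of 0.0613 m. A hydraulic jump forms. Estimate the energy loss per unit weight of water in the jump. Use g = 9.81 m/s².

V₁ = q/y₁ = 0.266/0.0613 = 4.34 m/s. Fr₁ = V₁/√(g·y₁) = 4.34/√(9.81×0.0613) = 5.60.
Conjugate-depth relation: y₂/y₁ = ½[√(1 + 8Fr₁²) − 1] = ½[√251.5 − 1] = 7.43.
y₂ = 7.43 × 0.0613 = 0.455 m.
Head loss: ΔE = (y₂ − y₁)³/(4y₁y₂) = (0.455 − 0.0613)³/(4×0.0613×0.455) = 0.0612/0.112 = 0.548 m.

ΔE = 0.548 m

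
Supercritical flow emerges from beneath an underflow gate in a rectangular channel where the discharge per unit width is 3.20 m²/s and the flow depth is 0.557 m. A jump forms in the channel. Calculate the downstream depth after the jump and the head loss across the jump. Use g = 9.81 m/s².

V₁ = q/y₁ = 3.20/0.557 = 5.75 m/s. Fr₁ = V₁/√(g·y₁) = 5.75/√(9.81×0.557) = 2.46.
From the momentum equation for a rectangular channel, y₂/y₁ = ½[√(1 + 8Fr₁²) − 1] = ½[√49.32 − 1] = 3.01.
y₂ = 3.01 × 0.557 = 1.68 m.
V₂ = q/y₂ = 3.20/1.68 = 1.91 m/s. E₁ = y₁ + V₁²/2g = 2.24 m; E₂ = y₂ + V₂²/2g = 1.86 m. ΔE = E₁ − E₂ = 0.376 m.

y₂ = 1.68 m; ΔE = 0.376 m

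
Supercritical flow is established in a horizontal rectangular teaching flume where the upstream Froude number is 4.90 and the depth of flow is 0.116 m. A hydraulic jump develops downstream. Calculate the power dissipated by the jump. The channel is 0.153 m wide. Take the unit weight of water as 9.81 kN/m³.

P = 0.662 kW

Fr₁ = 4.90 (given).
Bélanger equation: y₂/y₁ = ½[√(1 + 8Fr₁²) − 1] = ½[√193.1 − 1] = 6.45.
y₂ = 6.45 × 0.116 = 0.748 m.
Head loss: ΔE = (y₂ − y₁)³/(4y₁y₂) = (0.748 − 0.116)³/(4×0.116×0.748) = 0.252/0.347 = 0.727 m.
V₁ = Fr₁·√(g·y₁) = 4.90×√(9.81×0.116) = 5.23 m/s; q = V₁·y₁ = 0.606 m²/s. Q = q·b = 0.606 × 0.153 = 0.0928 m³/s. P = γ·Q·ΔE = 9.81 × 0.0928 × 0.727 = 0.662 kW.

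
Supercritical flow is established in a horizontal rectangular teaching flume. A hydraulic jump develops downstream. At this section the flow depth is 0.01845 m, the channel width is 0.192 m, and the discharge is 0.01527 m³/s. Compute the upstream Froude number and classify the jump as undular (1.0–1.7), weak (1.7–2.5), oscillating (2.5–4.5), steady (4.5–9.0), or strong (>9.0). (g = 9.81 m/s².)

Fr₁ = 10.13; strong jump

q = Q/b = 0.01527/0.192 = 0.07953 m²/s; V₁ = q/y₁ = 4.311 m/s. Fr₁ = V₁/√(g·y₁) = 10.13.
Fr₁ = 10.13 lies in the strong range.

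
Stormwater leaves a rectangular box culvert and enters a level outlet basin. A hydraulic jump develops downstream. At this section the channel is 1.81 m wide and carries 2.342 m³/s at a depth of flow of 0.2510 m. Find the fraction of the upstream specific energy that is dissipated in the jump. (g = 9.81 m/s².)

q = Q/b = 2.342/1.81 = 1.294 m²/s; V₁ = q/y₁ = 5.155 m/s. Fr₁ = V₁/√(g·y₁) = 3.285.
Conjugate-depth relation: y₂/y₁ = ½[√(1 + 8Fr₁²) − 1] = ½[√87.341 − 1] = 4.173.
y₂ = 4.173 × 0.2510 = 1.047 m.
E₁ = y₁ + V₁²/2g = 1.605 m. ΔE = (y₂ − y₁)³/(4y₁y₂) = 0.4803 m. ΔE/E₁ = 0.4803/1.605 = 0.299.

ΔE/E₁ = 0.299 (29.9%)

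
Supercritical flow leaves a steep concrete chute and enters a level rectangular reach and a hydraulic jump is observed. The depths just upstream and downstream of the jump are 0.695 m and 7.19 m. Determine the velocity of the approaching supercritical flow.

V₁ = 20.0 m/s

For a rectangular channel the momentum equation gives q² = ½·g·y₁·y₂·(y₁ + y₂) = ½×9.81×0.695×7.19×7.89 = 193.
q = √193 = 13.9 m²/s.
V₁ = q/y₁ = 13.9/0.695 = 20.0 m/s.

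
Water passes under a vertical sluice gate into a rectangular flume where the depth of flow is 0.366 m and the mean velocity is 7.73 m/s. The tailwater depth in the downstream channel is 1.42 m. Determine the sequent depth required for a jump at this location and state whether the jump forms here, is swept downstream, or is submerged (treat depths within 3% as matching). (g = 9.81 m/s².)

Fr₁ = V₁/√(g·y₁) = 7.73/√(9.81×0.366) = 4.08.
By Bélanger, y₂/y₁ = ½[√(1 + 8Fr₁²) − 1] = ½[√134.1 − 1] = 5.29.
y₂ = 5.29 × 0.366 = 1.94 m.
Tailwater y_tw = 1.42 m: y_tw < y₂, so the jump is swept downstream.

y₂ = 1.94 m; the jump is swept downstream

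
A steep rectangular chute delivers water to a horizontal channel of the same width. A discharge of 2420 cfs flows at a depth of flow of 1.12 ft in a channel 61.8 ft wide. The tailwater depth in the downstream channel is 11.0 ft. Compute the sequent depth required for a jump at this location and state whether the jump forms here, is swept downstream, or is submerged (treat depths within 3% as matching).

q = Q/b = 2420/61.8 = 39.2 ft²/s; V₁ = q/y₁ = 35.0 ft/s. Fr₁ = V₁/√(g·y₁) = 5.82.
Conjugate-depth relation: y₂/y₁ = ½[√(1 + 8Fr₁²) − 1] = ½[√272.2 − 1] = 7.75.
y₂ = 7.75 × 1.12 = 8.68 ft.
Tailwater y_tw = 11.0 ft: y_tw > y₂, so the jump is submerged.

y₂ = 8.68 ft; the jump is submerged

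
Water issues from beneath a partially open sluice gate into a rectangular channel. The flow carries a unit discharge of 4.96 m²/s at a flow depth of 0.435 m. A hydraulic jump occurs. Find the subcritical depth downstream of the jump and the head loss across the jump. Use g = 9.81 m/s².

V₁ = q/y₁ = 4.96/0.435 = 11.4 m/s. Fr₁ = V₁/√(g·y₁) = 11.4/√(9.81×0.435) = 5.52.
Bélanger equation: y₂/y₁ = ½[√(1 + 8Fr₁²) − 1] = ½[√244.7 − 1] = 7.32.
y₂ = 7.32 × 0.435 = 3.19 m.
Head loss: ΔE = (y₂ − y₁)³/(4y₁y₂) = (3.19 − 0.435)³/(4×0.435×3.19) = 20.8/5.54 = 3.75 m.

y₂ = 3.19 m; ΔE = 3.75 m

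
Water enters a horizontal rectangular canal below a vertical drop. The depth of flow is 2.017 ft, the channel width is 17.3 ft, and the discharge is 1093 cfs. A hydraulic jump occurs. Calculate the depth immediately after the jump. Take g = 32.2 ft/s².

q = Q/b = 1093/17.3 = 63.18 ft²/s; V₁ = q/y₁ = 31.32 ft/s. Fr₁ = V₁/√(g·y₁) = 3.887.
From the momentum equation for a rectangular channel, y₂/y₁ = ½[√(1 + 8Fr₁²) − 1] = ½[√121.85 − 1] = 5.019.
y₂ = 5.019 × 2.017 = 10.12 ft.

y₂ = 10.12 ft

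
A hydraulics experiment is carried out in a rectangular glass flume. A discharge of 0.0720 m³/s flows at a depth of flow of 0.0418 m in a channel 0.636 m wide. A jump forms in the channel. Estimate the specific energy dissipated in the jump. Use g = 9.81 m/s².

q = Q/b = 0.0720/0.636 = 0.113 m²/s; V₁ = q/y₁ = 2.71 m/s. Fr₁ = V₁/√(g·y₁) = 4.23.
Bélanger equation: y₂/y₁ = ½[√(1 + 8Fr₁²) − 1] = ½[√144.1 − 1] = 5.50.
y₂ = 5.50 × 0.0418 = 0.230 m.
Head loss: ΔE = (y₂ − y₁)³/(4y₁y₂) = (0.230 − 0.0418)³/(4×0.0418×0.230) = 0.00666/0.0385 = 0.173 m.

ΔE = 0.173 m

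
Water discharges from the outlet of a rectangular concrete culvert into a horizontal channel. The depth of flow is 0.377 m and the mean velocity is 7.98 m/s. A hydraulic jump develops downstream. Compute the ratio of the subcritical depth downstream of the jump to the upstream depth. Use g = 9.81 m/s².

y₂/y₁ = 5.39

Fr₁ = V₁/√(g·y₁) = 7.98/√(9.81×0.377) = 4.15.
Bélanger equation: y₂/y₁ = ½[√(1 + 8Fr₁²) − 1] = ½[√138.7 − 1] = 5.39.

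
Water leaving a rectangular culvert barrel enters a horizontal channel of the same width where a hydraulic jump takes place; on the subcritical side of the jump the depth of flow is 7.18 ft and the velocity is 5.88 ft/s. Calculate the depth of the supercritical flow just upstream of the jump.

Fr₂ = V₂/√(g·y₂) = 5.88/√(32.2×7.18) = 0.387.
The Bélanger relation is symmetric: y₁/y₂ = ½[√(1 + 8Fr₂²) − 1] = ½[√2.196 − 1] = 0.241.
y₁ = 0.241 × 7.18 = 1.73 ft.

y₁ = 1.73 ft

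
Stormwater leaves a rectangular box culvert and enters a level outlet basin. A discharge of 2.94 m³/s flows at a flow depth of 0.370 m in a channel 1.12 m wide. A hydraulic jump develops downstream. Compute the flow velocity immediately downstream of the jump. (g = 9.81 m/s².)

V₂ = 1.48 m/s

q = Q/b = 2.94/1.12 = 2.62 m²/s; V₁ = q/y₁ = 7.09 m/s. Fr₁ = V₁/√(g·y₁) = 3.72.
By Bélanger, y₂/y₁ = ½[√(1 + 8Fr₁²) − 1] = ½[√111.9 − 1] = 4.79.
y₂ = 4.79 × 0.370 = 1.77 m.
V₂ = q/y₂ = 2.62/1.77 = 1.48 m/s.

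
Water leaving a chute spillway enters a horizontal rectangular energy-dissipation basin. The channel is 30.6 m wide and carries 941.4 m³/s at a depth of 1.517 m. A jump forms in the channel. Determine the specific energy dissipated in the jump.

ΔE = 11.50 m

q = Q/b = 941.4/30.6 = 30.76 m²/s; V₁ = q/y₁ = 20.28 m/s. Fr₁ = V₁/√(g·y₁) = 5.257.
Conjugate-depth relation: y₂/y₁ = ½[√(1 + 8Fr₁²) − 1] = ½[√222.09 − 1] = 6.951.
y₂ = 6.951 × 1.517 = 10.55 m.
V₂ = q/y₂ = 30.76/10.55 = 2.917 m/s. E₁ = y₁ + V₁²/2g = 22.48 m; E₂ = y₂ + V₂²/2g = 10.98 m. ΔE = E₁ − E₂ = 11.50 m.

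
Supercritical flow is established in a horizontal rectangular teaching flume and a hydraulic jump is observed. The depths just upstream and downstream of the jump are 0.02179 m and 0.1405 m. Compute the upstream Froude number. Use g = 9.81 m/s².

For a rectangular channel the momentum equation gives q² = ½·g·y₁·y₂·(y₁ + y₂) = ½×9.81×0.02179×0.1405×0.1623 = 0.002437.
q = √0.002437 = 0.04937 m²/s.
V₁ = q/y₁ = 2.266 m/s; Fr₁ = V₁/√(g·y₁) = 4.900.

Fr₁ = 4.900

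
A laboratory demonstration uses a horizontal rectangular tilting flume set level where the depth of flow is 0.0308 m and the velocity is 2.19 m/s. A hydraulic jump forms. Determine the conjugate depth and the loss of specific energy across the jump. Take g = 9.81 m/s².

y₂ = 0.159 m; ΔE = 0.107 m

Fr₁ = V₁/√(g·y₁) = 2.19/√(9.81×0.0308) = 3.98.
From the momentum equation for a rectangular channel, y₂/y₁ = ½[√(1 + 8Fr₁²) − 1] = ½[√128.0 − 1] = 5.16.
y₂ = 5.16 × 0.0308 = 0.159 m.
Head loss: ΔE = (y₂ − y₁)³/(4y₁y₂) = (0.159 − 0.0308)³/(4×0.0308×0.159) = 0.00210/0.0196 = 0.107 m.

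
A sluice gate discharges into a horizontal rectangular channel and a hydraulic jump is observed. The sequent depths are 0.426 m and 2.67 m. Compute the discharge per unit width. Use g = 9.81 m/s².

q = 4.16 m²/s

For a rectangular channel the momentum equation gives q² = ½·g·y₁·y₂·(y₁ + y₂) = ½×9.81×0.426×2.67×3.10 = 17.3.
q = √17.3 = 4.16 m²/s.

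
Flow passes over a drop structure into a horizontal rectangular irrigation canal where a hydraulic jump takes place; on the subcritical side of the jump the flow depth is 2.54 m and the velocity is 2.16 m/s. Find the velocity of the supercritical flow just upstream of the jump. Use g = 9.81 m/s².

V₁ = 7.44 m/s

Fr₂ = V₂/√(g·y₂) = 2.16/√(9.81×2.54) = 0.433.
The Bélanger relation is symmetric: y₁/y₂ = ½[√(1 + 8Fr₂²) − 1] = ½[√2.498 − 1] = 0.290.
y₁ = 0.290 × 2.54 = 0.737 m.
V₁ = q/y₁ = 5.49/0.737 = 7.44 m/s.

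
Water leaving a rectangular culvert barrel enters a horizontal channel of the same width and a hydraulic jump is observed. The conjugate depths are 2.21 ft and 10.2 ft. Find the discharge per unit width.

For a rectangular channel the momentum equation gives q² = ½·g·y₁·y₂·(y₁ + y₂) = ½×32.2×2.21×10.2×12.4 = 4504.
q = √4504 = 67.1 ft²/s.

q = 67.1 ft²/s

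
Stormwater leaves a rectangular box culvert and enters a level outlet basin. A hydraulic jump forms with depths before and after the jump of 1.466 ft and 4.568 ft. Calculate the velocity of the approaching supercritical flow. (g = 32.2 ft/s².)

For a rectangular channel the momentum equation gives q² = ½·g·y₁·y₂·(y₁ + y₂) = ½×32.2×1.466×4.568×6.034 = 650.6.
q = √650.6 = 25.51 ft²/s.
V₁ = q/y₁ = 25.51/1.466 = 17.40 ft/s.

V₁ = 17.40 ft/s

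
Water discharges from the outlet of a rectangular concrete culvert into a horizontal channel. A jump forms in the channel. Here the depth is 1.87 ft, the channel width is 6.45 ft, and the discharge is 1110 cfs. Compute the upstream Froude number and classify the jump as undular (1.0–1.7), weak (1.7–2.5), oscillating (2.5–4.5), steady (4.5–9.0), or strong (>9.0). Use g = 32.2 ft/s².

q = Q/b = 1110/6.45 = 172 ft²/s; V₁ = q/y₁ = 92.0 ft/s. Fr₁ = V₁/√(g·y₁) = 11.9.
Fr₁ = 11.9 lies in the strong range.

Fr₁ = 11.9; strong jump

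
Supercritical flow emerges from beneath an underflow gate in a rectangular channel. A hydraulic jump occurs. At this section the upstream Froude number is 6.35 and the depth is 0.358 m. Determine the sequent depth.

y₂ = 3.04 m

Fr₁ = 6.35 (given).
By Bélanger, y₂/y₁ = ½[√(1 + 8Fr₁²) − 1] = ½[√323.6 − 1] = 8.49.
y₂ = 8.49 × 0.358 = 3.04 m.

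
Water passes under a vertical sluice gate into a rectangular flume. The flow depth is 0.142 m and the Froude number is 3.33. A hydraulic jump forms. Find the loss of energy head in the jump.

Fr₁ = 3.33 (given).
By Bélanger, y₂/y₁ = ½[√(1 + 8Fr₁²) − 1] = ½[√89.71 − 1] = 4.24.
y₂ = 4.24 × 0.142 = 0.601 m.
Head loss: ΔE = (y₂ − y₁)³/(4y₁y₂) = (0.601 − 0.142)³/(4×0.142×0.601) = 0.0970/0.342 = 0.284 m.

ΔE = 0.284 m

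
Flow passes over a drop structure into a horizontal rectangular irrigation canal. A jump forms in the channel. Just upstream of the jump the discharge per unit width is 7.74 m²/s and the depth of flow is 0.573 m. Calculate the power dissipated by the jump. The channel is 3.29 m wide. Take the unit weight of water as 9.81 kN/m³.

V₁ = q/y₁ = 7.74/0.573 = 13.5 m/s. Fr₁ = V₁/√(g·y₁) = 13.5/√(9.81×0.573) = 5.70.
Conjugate-depth relation: y₂/y₁ = ½[√(1 + 8Fr₁²) − 1] = ½[√260.7 − 1] = 7.57.
y₂ = 7.57 × 0.573 = 4.34 m.
Head loss: ΔE = (y₂ − y₁)³/(4y₁y₂) = (4.34 − 0.573)³/(4×0.573×4.34) = 53.4/9.95 = 5.37 m.
Q = q·b = 7.74 × 3.29 = 25.5 m³/s. P = γ·Q·ΔE = 9.81 × 25.5 × 5.37 = 1342 kW.

P = 1342 kW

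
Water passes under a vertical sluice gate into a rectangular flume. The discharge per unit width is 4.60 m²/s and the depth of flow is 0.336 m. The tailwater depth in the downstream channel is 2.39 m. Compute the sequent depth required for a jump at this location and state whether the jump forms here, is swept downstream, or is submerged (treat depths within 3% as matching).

y₂ = 3.42 m; the jump is swept downstream

V₁ = q/y₁ = 4.60/0.336 = 13.7 m/s. Fr₁ = V₁/√(g·y₁) = 13.7/√(9.81×0.336) = 7.54.
By Bélanger, y₂/y₁ = ½[√(1 + 8Fr₁²) − 1] = ½[√455.9 − 1] = 10.2.
y₂ = 10.2 × 0.336 = 3.42 m.
Tailwater y_tw = 2.39 m: y_tw < y₂, so the jump is swept downstream.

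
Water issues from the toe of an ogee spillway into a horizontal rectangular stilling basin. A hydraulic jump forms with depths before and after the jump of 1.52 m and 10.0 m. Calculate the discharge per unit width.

q = 29.3 m²/s

For a rectangular channel the momentum equation gives q² = ½·g·y₁·y₂·(y₁ + y₂) = ½×9.81×1.52×10.0×11.5 = 859.
q = √859 = 29.3 m²/s.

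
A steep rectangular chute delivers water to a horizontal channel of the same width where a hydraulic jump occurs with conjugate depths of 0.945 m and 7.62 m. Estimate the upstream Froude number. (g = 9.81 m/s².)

For a rectangular channel the momentum equation gives q² = ½·g·y₁·y₂·(y₁ + y₂) = ½×9.81×0.945×7.62×8.56 = 303.
q = √303 = 17.4 m²/s.
V₁ = q/y₁ = 18.4 m/s; Fr₁ = V₁/√(g·y₁) = 6.04.

Fr₁ = 6.04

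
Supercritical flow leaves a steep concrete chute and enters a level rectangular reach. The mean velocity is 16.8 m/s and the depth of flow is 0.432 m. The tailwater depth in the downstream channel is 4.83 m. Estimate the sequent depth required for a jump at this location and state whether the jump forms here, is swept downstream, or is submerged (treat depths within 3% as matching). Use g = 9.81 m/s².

Fr₁ = V₁/√(g·y₁) = 16.8/√(9.81×0.432) = 8.16.
By Bélanger, y₂/y₁ = ½[√(1 + 8Fr₁²) − 1] = ½[√533.8 − 1] = 11.1.
y₂ = 11.1 × 0.432 = 4.77 m.
Tailwater y_tw = 4.83 m: y_tw ≈ y₂, so the jump forms here.

y₂ = 4.77 m; the jump forms here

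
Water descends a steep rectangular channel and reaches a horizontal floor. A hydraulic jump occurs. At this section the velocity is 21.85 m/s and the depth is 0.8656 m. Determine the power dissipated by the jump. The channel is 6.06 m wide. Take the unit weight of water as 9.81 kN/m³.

Fr₁ = V₁/√(g·y₁) = 21.85/√(9.81×0.8656) = 7.498.
From the momentum equation for a rectangular channel, y₂/y₁ = ½[√(1 + 8Fr₁²) − 1] = ½[√450.79 − 1] = 10.12.
y₂ = 10.12 × 0.8656 = 8.756 m.
Head loss: ΔE = (y₂ − y₁)³/(4y₁y₂) = (8.756 − 0.8656)³/(4×0.8656×8.756) = 491.3/30.32 = 16.20 m.
q = V₁·y₁ = 21.85 × 0.8656 = 18.91 m²/s. Q = q·b = 18.91 × 6.06 = 114.6 m³/s. P = γ·Q·ΔE = 9.81 × 114.6 × 16.20 = 18220 kW.

P = 18220 kW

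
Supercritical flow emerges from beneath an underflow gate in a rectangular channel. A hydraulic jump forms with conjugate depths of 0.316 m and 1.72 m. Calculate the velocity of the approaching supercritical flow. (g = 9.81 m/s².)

For a rectangular channel the momentum equation gives q² = ½·g·y₁·y₂·(y₁ + y₂) = ½×9.81×0.316×1.72×2.04 = 5.43.
q = √5.43 = 2.33 m²/s.
V₁ = q/y₁ = 2.33/0.316 = 7.37 m/s.

V₁ = 7.37 m/s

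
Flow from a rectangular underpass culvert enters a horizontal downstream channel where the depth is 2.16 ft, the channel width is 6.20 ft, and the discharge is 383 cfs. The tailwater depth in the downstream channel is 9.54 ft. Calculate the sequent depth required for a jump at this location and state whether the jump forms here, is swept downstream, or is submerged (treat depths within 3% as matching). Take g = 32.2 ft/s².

q = Q/b = 383/6.20 = 61.8 ft²/s; V₁ = q/y₁ = 28.6 ft/s. Fr₁ = V₁/√(g·y₁) = 3.43.
Conjugate-depth relation: y₂/y₁ = ½[√(1 + 8Fr₁²) − 1] = ½[√95.08 − 1] = 4.38.
y₂ = 4.38 × 2.16 = 9.45 ft.
Tailwater y_tw = 9.54 ft: y_tw ≈ y₂, so the jump forms here.

y₂ = 9.45 ft; the jump forms here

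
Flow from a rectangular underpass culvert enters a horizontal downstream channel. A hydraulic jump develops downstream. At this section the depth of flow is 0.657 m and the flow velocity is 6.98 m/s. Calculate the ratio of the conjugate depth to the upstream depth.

Fr₁ = V₁/√(g·y₁) = 6.98/√(9.81×0.657) = 2.75.
Sequent-depth ratio: y₂/y₁ = ½[√(1 + 8Fr₁²) − 1] = ½[√61.47 − 1] = 3.42.

y₂/y₁ = 3.42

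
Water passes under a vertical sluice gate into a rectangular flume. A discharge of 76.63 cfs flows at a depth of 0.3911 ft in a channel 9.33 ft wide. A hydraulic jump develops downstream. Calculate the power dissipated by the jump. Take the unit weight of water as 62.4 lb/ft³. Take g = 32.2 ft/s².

q = Q/b = 76.63/9.33 = 8.213 ft²/s; V₁ = q/y₁ = 21.00 ft/s. Fr₁ = V₁/√(g·y₁) = 5.918.
By Bélanger, y₂/y₁ = ½[√(1 + 8Fr₁²) − 1] = ½[√281.16 − 1] = 7.884.
y₂ = 7.884 × 0.3911 = 3.083 ft.
Head loss: ΔE = (y₂ − y₁)³/(4y₁y₂) = (3.083 − 0.3911)³/(4×0.3911×3.083) = 19.51/4.824 = 4.046 ft.
P = γ·Q·ΔE/550 = 62.4 × 76.63 × 4.046 / 550 = 35.17 hp.

P = 35.17 hp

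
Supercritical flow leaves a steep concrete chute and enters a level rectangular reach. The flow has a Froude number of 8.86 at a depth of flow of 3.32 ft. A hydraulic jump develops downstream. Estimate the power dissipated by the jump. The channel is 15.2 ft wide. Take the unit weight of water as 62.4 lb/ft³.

P = 48650 hp

Fr₁ = 8.86 (given).
Sequent-depth ratio: y₂/y₁ = ½[√(1 + 8Fr₁²) − 1] = ½[√629.0 − 1] = 12.0.
y₂ = 12.0 × 3.32 = 40.0 ft.
Head loss: ΔE = (y₂ − y₁)³/(4y₁y₂) = (40.0 − 3.32)³/(4×3.32×40.0) = 49239/531 = 92.8 ft.
V₁ = Fr₁·√(g·y₁) = 8.86×√(32.2×3.32) = 91.6 ft/s; q = V₁·y₁ = 304 ft²/s. Q = q·b = 304 × 15.2 = 4623 cfs. P = γ·Q·ΔE/550 = 62.4 × 4623 × 92.8 / 550 = 48650 hp.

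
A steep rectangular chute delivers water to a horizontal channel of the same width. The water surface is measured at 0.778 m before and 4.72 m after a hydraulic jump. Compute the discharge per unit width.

For a rectangular channel the momentum equation gives q² = ½·g·y₁·y₂·(y₁ + y₂) = ½×9.81×0.778×4.72×5.50 = 99.0.
q = √99.0 = 9.95 m²/s.

q = 9.95 m²/s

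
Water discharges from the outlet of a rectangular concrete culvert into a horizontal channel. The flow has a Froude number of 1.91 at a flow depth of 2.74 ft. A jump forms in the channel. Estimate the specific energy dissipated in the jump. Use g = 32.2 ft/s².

Fr₁ = 1.91 (given).
Conjugate-depth relation: y₂/y₁ = ½[√(1 + 8Fr₁²) − 1] = ½[√30.18 − 1] = 2.25.
y₂ = 2.25 × 2.74 = 6.16 ft.
Head loss: ΔE = (y₂ − y₁)³/(4y₁y₂) = (6.16 − 2.74)³/(4×2.74×6.16) = 39.9/67.5 = 0.591 ft.

ΔE = 0.591 ft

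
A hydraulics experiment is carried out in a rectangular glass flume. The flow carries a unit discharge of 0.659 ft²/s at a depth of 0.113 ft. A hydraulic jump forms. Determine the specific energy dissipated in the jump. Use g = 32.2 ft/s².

V₁ = q/y₁ = 0.659/0.113 = 5.83 ft/s. Fr₁ = V₁/√(g·y₁) = 5.83/√(32.2×0.113) = 3.06.
Conjugate-depth relation: y₂/y₁ = ½[√(1 + 8Fr₁²) − 1] = ½[√75.78 − 1] = 3.85.
y₂ = 3.85 × 0.113 = 0.435 ft.
Head loss: ΔE = (y₂ − y₁)³/(4y₁y₂) = (0.435 − 0.113)³/(4×0.113×0.435) = 0.0335/0.197 = 0.170 ft.

ΔE = 0.170 ft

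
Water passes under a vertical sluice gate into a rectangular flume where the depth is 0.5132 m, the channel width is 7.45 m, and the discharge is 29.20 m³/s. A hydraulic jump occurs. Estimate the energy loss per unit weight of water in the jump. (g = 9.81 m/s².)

ΔE = 1.101 m

q = Q/b = 29.20/7.45 = 3.919 m²/s; V₁ = q/y₁ = 7.637 m/s. Fr₁ = V₁/√(g·y₁) = 3.404.
Sequent-depth ratio: y₂/y₁ = ½[√(1 + 8Fr₁²) − 1] = ½[√93.686 − 1] = 4.340.
y₂ = 4.340 × 0.5132 = 2.227 m.
V₂ = q/y₂ = 3.919/2.227 = 1.760 m/s. E₁ = y₁ + V₁²/2g = 3.486 m; E₂ = y₂ + V₂²/2g = 2.385 m. ΔE = E₁ − E₂ = 1.101 m.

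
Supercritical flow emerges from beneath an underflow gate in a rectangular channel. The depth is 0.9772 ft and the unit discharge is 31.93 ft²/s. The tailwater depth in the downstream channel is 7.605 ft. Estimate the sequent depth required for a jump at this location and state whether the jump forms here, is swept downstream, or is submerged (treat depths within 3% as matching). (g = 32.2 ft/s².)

V₁ = q/y₁ = 31.93/0.9772 = 32.67 ft/s. Fr₁ = V₁/√(g·y₁) = 32.67/√(32.2×0.9772) = 5.825.
Conjugate-depth relation: y₂/y₁ = ½[√(1 + 8Fr₁²) − 1] = ½[√272.44 − 1] = 7.753.
y₂ = 7.753 × 0.9772 = 7.576 ft.
Tailwater y_tw = 7.605 ft: y_tw ≈ y₂, so the jump forms here.

y₂ = 7.576 ft; the jump forms here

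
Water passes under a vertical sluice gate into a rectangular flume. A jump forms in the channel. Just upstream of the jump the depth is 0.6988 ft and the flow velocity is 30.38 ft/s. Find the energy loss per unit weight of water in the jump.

ΔE = 8.846 ft

Fr₁ = V₁/√(g·y₁) = 30.38/√(32.2×0.6988) = 6.404.
From the momentum equation for a rectangular channel, y₂/y₁ = ½[√(1 + 8Fr₁²) − 1] = ½[√329.14 − 1] = 8.571.
y₂ = 8.571 × 0.6988 = 5.989 ft.
q = V₁·y₁ = 30.38 × 0.6988 = 21.23 ft²/s. V₂ = q/y₂ = 21.23/5.989 = 3.544 ft/s. E₁ = y₁ + V₁²/2g = 15.03 ft; E₂ = y₂ + V₂²/2g = 6.185 ft. ΔE = E₁ − E₂ = 8.846 ft.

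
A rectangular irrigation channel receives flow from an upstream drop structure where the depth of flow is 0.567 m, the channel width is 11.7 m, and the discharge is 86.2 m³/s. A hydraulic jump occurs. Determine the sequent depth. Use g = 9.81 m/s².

y₂ = 4.14 m

q = Q/b = 86.2/11.7 = 7.37 m²/s; V₁ = q/y₁ = 13.0 m/s. Fr₁ = V₁/√(g·y₁) = 5.51.
Conjugate-depth relation: y₂/y₁ = ½[√(1 + 8Fr₁²) − 1] = ½[√243.8 − 1] = 7.31.
y₂ = 7.31 × 0.567 = 4.14 m.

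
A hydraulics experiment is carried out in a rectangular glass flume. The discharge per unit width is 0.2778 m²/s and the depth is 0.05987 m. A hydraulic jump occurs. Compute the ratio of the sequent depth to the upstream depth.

y₂/y₁ = 8.077

V₁ = q/y₁ = 0.2778/0.05987 = 4.640 m/s. Fr₁ = V₁/√(g·y₁) = 4.640/√(9.81×0.05987) = 6.055.
By Bélanger, y₂/y₁ = ½[√(1 + 8Fr₁²) − 1] = ½[√294.26 − 1] = 8.077.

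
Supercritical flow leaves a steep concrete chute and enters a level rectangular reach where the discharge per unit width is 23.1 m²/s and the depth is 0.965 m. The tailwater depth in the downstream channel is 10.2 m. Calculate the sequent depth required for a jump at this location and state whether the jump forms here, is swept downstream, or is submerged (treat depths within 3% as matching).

y₂ = 10.1 m; the jump forms here

V₁ = q/y₁ = 23.1/0.965 = 23.9 m/s. Fr₁ = V₁/√(g·y₁) = 23.9/√(9.81×0.965) = 7.78.
Bélanger equation: y₂/y₁ = ½[√(1 + 8Fr₁²) − 1] = ½[√485.2 − 1] = 10.5.
y₂ = 10.5 × 0.965 = 10.1 m.
Tailwater y_tw = 10.2 m: y_tw ≈ y₂, so the jump forms here.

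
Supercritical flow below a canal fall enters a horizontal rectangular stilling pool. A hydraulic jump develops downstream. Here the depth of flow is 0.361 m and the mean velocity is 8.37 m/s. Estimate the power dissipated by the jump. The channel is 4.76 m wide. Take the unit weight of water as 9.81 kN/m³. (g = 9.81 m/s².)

Fr₁ = V₁/√(g·y₁) = 8.37/√(9.81×0.361) = 4.45.
From the momentum equation for a rectangular channel, y₂/y₁ = ½[√(1 + 8Fr₁²) − 1] = ½[√159.3 − 1] = 5.81.
y₂ = 5.81 × 0.361 = 2.10 m.
q = V₁·y₁ = 8.37 × 0.361 = 3.02 m²/s. V₂ = q/y₂ = 3.02/2.10 = 1.44 m/s. E₁ = y₁ + V₁²/2g = 3.93 m; E₂ = y₂ + V₂²/2g = 2.20 m. ΔE = E₁ − E₂ = 1.73 m.
Q = q·b = 3.02 × 4.76 = 14.4 m³/s. P = γ·Q·ΔE = 9.81 × 14.4 × 1.73 = 244 kW.

P = 244 kW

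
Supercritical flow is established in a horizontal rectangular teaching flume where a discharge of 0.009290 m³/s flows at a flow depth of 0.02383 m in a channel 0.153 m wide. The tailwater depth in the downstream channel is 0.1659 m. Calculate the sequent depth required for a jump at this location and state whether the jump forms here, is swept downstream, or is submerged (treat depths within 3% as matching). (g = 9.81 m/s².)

q = Q/b = 0.009290/0.153 = 0.06072 m²/s; V₁ = q/y₁ = 2.548 m/s. Fr₁ = V₁/√(g·y₁) = 5.270.
By Bélanger, y₂/y₁ = ½[√(1 + 8Fr₁²) − 1] = ½[√223.18 − 1] = 6.970.
y₂ = 6.970 × 0.02383 = 0.1661 m.
Tailwater y_tw = 0.1659 m: y_tw ≈ y₂, so the jump forms here.

y₂ = 0.1661 m; the jump forms here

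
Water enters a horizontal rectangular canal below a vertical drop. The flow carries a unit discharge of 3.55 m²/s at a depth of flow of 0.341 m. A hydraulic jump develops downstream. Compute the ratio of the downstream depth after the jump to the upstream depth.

y₂/y₁ = 7.57

V₁ = q/y₁ = 3.55/0.341 = 10.4 m/s. Fr₁ = V₁/√(g·y₁) = 10.4/√(9.81×0.341) = 5.69.
Bélanger equation: y₂/y₁ = ½[√(1 + 8Fr₁²) − 1] = ½[√260.2 − 1] = 7.57.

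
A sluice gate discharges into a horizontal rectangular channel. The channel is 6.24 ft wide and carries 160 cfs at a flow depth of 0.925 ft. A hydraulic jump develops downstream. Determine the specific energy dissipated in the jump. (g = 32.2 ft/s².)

ΔE = 6.39 ft

q = Q/b = 160/6.24 = 25.6 ft²/s; V₁ = q/y₁ = 27.7 ft/s. Fr₁ = V₁/√(g·y₁) = 5.08.
From the momentum equation for a rectangular channel, y₂/y₁ = ½[√(1 + 8Fr₁²) − 1] = ½[√207.4 − 1] = 6.70.
y₂ = 6.70 × 0.925 = 6.20 ft.
V₂ = q/y₂ = 25.6/6.20 = 4.14 ft/s. E₁ = y₁ + V₁²/2g = 12.9 ft; E₂ = y₂ + V₂²/2g = 6.46 ft. ΔE = E₁ − E₂ = 6.39 ft.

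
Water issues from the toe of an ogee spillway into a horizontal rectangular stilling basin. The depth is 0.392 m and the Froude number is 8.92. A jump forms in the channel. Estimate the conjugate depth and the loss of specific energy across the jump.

Fr₁ = 8.92 (given).
By Bélanger, y₂/y₁ = ½[√(1 + 8Fr₁²) − 1] = ½[√637.5 − 1] = 12.1.
y₂ = 12.1 × 0.392 = 4.75 m.
V₁ = Fr₁·√(g·y₁) = 8.92×√(9.81×0.392) = 17.5 m/s; q = V₁·y₁ = 6.86 m²/s. V₂ = q/y₂ = 6.86/4.75 = 1.44 m/s. E₁ = y₁ + V₁²/2g = 16.0 m; E₂ = y₂ + V₂²/2g = 4.86 m. ΔE = E₁ − E₂ = 11.1 m.

y₂ = 4.75 m; ΔE = 11.1 m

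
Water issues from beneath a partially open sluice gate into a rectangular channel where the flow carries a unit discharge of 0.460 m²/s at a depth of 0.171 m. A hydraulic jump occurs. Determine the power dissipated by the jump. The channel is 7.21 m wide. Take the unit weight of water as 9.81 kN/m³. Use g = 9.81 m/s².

P = 1.82 kW

V₁ = q/y₁ = 0.460/0.171 = 2.69 m/s. Fr₁ = V₁/√(g·y₁) = 2.69/√(9.81×0.171) = 2.08.
By Bélanger, y₂/y₁ = ½[√(1 + 8Fr₁²) − 1] = ½[√35.51 − 1] = 2.48.
y₂ = 2.48 × 0.171 = 0.424 m.
V₂ = q/y₂ = 0.460/0.424 = 1.08 m/s. E₁ = y₁ + V₁²/2g = 0.540 m; E₂ = y₂ + V₂²/2g = 0.484 m. ΔE = E₁ − E₂ = 0.0558 m.
Q = q·b = 0.460 × 7.21 = 3.32 m³/s. P = γ·Q·ΔE = 9.81 × 3.32 × 0.0558 = 1.82 kW.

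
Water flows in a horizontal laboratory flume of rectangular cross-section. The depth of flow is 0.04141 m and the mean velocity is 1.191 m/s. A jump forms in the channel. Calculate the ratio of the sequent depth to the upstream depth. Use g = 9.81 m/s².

y₂/y₁ = 2.190

Fr₁ = V₁/√(g·y₁) = 1.191/√(9.81×0.04141) = 1.869.
Conjugate-depth relation: y₂/y₁ = ½[√(1 + 8Fr₁²) − 1] = ½[√28.934 − 1] = 2.190.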